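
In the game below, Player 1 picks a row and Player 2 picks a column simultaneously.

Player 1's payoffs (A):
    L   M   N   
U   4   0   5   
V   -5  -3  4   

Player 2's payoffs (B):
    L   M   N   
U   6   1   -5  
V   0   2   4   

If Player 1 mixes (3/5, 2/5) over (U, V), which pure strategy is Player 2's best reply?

Compute Player 2's expected payoff from each pure strategy against the given mix.
L: (3/5)·6 + (2/5)·0 = 18/5
M: (3/5)·1 + (2/5)·2 = 7/5
N: (3/5)·(-5) + (2/5)·4 = -7/5
Highest expected payoff is 18/5, from L.

L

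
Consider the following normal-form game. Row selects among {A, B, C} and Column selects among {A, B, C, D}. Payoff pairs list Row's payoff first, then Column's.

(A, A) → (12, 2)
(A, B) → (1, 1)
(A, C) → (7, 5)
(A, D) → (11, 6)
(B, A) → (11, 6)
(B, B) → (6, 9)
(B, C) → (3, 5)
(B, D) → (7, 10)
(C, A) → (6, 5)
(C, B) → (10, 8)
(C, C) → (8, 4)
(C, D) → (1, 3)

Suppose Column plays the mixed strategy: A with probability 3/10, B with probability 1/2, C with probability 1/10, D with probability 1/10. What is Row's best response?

Row's best reply maximizes expected payoff against the mix.
A: (3/10)·12 + (1/2)·1 + (1/10)·7 + (1/10)·11 = 59/10
B: (3/10)·11 + (1/2)·6 + (1/10)·3 + (1/10)·7 = 73/10
C: (3/10)·6 + (1/2)·10 + (1/10)·8 + (1/10)·1 = 77/10
Highest expected payoff is 77/10, from C.

C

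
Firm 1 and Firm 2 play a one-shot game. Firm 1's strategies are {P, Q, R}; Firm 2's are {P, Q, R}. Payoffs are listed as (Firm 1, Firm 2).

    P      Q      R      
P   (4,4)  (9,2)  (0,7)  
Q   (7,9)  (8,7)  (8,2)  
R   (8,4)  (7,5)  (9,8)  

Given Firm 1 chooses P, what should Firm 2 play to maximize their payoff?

R

With Firm 1 fixed at P, Firm 2's payoffs are: P → 4, Q → 2, R → 7.
The maximum is 7, achieved by R.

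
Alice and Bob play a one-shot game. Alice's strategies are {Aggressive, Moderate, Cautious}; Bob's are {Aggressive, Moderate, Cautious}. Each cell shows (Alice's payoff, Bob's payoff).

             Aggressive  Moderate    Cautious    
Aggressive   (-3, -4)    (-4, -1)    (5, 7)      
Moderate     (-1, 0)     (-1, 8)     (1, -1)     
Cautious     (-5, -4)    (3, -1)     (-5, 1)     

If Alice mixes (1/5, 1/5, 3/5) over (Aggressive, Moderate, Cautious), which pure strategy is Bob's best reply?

Cautious

Compute Bob's expected payoff from each pure strategy against the given mix.
Aggressive: (1/5)·(-4) + (1/5)·0 + (3/5)·(-4) = -16/5
Moderate: (1/5)·(-1) + (1/5)·8 + (3/5)·(-1) = 4/5
Cautious: (1/5)·7 + (1/5)·(-1) + (3/5)·1 = 9/5
Highest expected payoff is 9/5, from Cautious.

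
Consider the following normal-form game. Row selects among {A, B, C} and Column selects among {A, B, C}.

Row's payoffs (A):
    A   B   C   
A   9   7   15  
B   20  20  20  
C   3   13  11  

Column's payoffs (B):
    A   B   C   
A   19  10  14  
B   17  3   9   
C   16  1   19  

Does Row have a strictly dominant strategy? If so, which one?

B

Check whether one of Row's strategies beats all alternatives regardless of what the opponent does.
B strictly dominates: vs A: 20 > each of {9, 3}; vs B: 20 > each of {7, 13}; vs C: 20 > each of {15, 11}.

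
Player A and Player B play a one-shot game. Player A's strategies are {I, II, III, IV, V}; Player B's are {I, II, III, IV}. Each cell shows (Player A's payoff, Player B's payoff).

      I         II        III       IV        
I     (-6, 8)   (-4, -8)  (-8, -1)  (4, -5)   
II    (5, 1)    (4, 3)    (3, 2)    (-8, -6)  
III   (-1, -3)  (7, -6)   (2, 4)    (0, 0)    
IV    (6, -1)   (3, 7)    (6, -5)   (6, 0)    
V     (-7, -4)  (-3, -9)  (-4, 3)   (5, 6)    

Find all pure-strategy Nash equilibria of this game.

None

A profile is a Nash equilibrium when each player is best-responding to the other.
Player A's best responses — vs I: IV (payoff 6); vs II: III (payoff 7); vs III: IV (payoff 6); vs IV: IV (payoff 6).
Player B's best responses — vs I: I (payoff 8); vs II: II (payoff 3); vs III: III (payoff 4); vs IV: II (payoff 7); vs V: IV (payoff 6).
No cell has both players best-responding. For instance, Player A's best reply to IV is IV, but against IV Player B prefers II over IV.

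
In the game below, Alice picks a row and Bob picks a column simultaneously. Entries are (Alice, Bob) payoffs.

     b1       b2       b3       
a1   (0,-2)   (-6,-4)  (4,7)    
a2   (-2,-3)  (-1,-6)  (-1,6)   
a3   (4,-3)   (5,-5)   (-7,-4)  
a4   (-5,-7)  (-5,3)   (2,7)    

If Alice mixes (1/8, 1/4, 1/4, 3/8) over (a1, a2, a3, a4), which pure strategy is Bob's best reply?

b3

Bob's best reply maximizes expected payoff against the mix.
b1: (1/8)·(-2) + (1/4)·(-3) + (1/4)·(-3) + (3/8)·(-7) = -35/8
b2: (1/8)·(-4) + (1/4)·(-6) + (1/4)·(-5) + (3/8)·3 = -17/8
b3: (1/8)·7 + (1/4)·6 + (1/4)·(-4) + (3/8)·7 = 4
Highest expected payoff is 4, from b3.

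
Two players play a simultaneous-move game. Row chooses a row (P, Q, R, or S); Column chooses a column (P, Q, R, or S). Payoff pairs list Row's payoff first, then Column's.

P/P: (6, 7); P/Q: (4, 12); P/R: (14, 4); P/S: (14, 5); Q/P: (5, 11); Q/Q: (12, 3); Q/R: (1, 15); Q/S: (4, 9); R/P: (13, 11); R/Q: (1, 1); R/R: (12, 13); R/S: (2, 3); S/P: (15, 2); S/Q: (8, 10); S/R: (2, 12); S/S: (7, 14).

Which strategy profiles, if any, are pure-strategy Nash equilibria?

Find each player's best response to every opponent strategy; NE are the intersections.
Row's best responses — vs P: S (payoff 15); vs Q: Q (payoff 12); vs R: P (payoff 14); vs S: P (payoff 14).
Column's best responses — vs P: Q (payoff 12); vs Q: R (payoff 15); vs R: R (payoff 13); vs S: S (payoff 14).
No cell has both players best-responding. For instance, Row's best reply to R is P, but against P Column prefers Q over R.

None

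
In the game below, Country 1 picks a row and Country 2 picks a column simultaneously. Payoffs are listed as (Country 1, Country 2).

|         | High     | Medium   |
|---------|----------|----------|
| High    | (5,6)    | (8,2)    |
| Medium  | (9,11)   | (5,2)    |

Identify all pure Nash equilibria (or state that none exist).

Find each player's best response to every opponent strategy; NE are the intersections.
Country 1's best responses — vs High: Medium (payoff 9); vs Medium: High (payoff 8).
Country 2's best responses — vs High: High (payoff 6); vs Medium: High (payoff 11).
The only mutual best response is (Medium, High); neither player gains by switching there.

(Medium, High)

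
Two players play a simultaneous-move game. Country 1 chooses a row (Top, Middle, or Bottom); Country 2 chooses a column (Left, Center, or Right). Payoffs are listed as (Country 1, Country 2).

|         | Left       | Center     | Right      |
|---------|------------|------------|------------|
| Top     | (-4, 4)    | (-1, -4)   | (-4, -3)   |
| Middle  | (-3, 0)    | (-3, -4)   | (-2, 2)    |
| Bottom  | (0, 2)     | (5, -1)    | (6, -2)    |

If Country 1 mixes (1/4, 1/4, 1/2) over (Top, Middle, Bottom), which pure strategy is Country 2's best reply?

Left

Compute Country 2's expected payoff from each pure strategy against the given mix.
Left: (1/4)·4 + (1/4)·0 + (1/2)·2 = 2
Center: (1/4)·(-4) + (1/4)·(-4) + (1/2)·(-1) = -5/2
Right: (1/4)·(-3) + (1/4)·2 + (1/2)·(-2) = -5/4
Highest expected payoff is 2, from Left.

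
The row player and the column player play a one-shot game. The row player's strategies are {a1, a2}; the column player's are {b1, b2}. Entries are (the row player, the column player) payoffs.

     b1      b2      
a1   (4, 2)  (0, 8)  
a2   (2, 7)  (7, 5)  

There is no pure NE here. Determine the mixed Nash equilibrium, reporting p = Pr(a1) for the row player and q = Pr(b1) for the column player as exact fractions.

p = 1/4, q = 7/9

In a mixed NE each player is indifferent between their pure strategies, so the opponent's mix sets the indifference.
The column player indifferent between b1 and b2: p·2 + (1−p)·7 = p·8 + (1−p)·5 ⟹ 7 + (-5)p = 5 + 3p ⟹ p = 1/4.
The row player indifferent between a1 and a2: q·4 + (1−q)·0 = q·2 + (1−q)·7 ⟹ 0 + 4q = 7 + (-5)q ⟹ q = 7/9.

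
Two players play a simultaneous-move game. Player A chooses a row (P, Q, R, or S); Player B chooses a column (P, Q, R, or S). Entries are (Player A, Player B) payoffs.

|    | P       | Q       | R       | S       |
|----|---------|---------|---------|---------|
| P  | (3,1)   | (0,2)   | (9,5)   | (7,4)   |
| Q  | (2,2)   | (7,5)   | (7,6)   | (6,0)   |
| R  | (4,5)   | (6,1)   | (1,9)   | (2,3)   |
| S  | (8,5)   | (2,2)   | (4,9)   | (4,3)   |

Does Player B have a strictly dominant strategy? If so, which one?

A strategy is strictly dominant if it gives Player B a strictly higher payoff than every other strategy, against every choice by the opponent.
R strictly dominates: vs P: 5 > each of {1, 2, 4}; vs Q: 6 > each of {2, 5, 0}; vs R: 9 > each of {5, 1, 3}; vs S: 9 > each of {5, 2, 3}.

R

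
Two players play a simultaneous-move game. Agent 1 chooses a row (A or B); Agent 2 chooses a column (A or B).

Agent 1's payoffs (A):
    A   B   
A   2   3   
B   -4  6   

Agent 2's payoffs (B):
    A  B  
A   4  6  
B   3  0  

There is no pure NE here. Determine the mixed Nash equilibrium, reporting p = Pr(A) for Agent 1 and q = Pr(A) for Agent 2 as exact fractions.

Each player's mixing probability is pinned down by making the *other* player indifferent.
Agent 2 indifferent between A and B: p·4 + (1−p)·3 = p·6 + (1−p)·0 ⟹ 3 + 1p = 0 + 6p ⟹ p = 3/5.
Agent 1 indifferent between A and B: q·2 + (1−q)·3 = q·(-4) + (1−q)·6 ⟹ 3 + (-1)q = 6 + (-10)q ⟹ q = 1/3.

p = 3/5, q = 1/3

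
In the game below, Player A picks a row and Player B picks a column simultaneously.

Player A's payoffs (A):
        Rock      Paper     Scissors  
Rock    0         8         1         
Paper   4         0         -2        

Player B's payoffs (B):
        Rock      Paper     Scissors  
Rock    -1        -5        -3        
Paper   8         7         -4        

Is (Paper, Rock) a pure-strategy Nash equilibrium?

Yes

Holding Player B at Rock: Player A gets 4 from Paper, versus 0 from Rock. No profitable deviation for Player A.
Holding Player A at Paper: Player B gets 8 from Rock, versus 7 from Paper, -4 from Scissors. No profitable deviation for Player B either.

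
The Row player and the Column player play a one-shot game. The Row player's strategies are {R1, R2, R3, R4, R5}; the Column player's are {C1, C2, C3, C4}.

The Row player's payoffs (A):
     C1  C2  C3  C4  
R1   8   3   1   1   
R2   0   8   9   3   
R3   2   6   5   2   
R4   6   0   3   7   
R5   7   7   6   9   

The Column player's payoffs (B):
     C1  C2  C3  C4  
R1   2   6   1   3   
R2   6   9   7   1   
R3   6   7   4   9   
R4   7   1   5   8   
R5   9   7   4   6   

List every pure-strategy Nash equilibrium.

Find each player's best response to every opponent strategy; NE are the intersections.
The Row player's best responses — vs C1: R1 (payoff 8); vs C2: R2 (payoff 8); vs C3: R2 (payoff 9); vs C4: R5 (payoff 9).
The Column player's best responses — vs R1: C2 (payoff 6); vs R2: C2 (payoff 9); vs R3: C4 (payoff 9); vs R4: C4 (payoff 8); vs R5: C1 (payoff 9).
The only mutual best response is (R2, C2); neither player gains by switching there.

(R2, C2)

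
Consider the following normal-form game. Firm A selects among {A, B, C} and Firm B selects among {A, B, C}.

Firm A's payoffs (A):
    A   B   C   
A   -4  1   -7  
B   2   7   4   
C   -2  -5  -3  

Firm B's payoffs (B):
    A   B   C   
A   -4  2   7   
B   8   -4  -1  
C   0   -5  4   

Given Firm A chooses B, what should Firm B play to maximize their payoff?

With Firm A fixed at B, Firm B's payoffs are: A → 8, B → -4, C → -1.
The maximum is 8, achieved by A.

A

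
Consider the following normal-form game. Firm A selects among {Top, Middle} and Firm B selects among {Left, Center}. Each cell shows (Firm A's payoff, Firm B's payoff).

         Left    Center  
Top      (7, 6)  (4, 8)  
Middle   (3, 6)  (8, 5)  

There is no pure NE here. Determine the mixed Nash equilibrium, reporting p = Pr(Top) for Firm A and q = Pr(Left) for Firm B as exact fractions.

Each player's mixing probability is pinned down by making the *other* player indifferent.
Firm B indifferent between Left and Center: p·6 + (1−p)·6 = p·8 + (1−p)·5 ⟹ 6 + 0p = 5 + 3p ⟹ p = 1/3.
Firm A indifferent between Top and Middle: q·7 + (1−q)·4 = q·3 + (1−q)·8 ⟹ 4 + 3q = 8 + (-5)q ⟹ q = 1/2.

p = 1/3, q = 1/2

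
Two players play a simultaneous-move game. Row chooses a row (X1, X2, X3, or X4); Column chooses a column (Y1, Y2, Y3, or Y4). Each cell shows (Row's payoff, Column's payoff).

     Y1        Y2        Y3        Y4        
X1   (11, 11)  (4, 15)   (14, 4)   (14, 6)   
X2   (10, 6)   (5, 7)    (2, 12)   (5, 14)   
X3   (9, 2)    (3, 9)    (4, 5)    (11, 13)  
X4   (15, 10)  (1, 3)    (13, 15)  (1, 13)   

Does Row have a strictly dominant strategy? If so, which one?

No strictly dominant strategy

Check whether one of Row's strategies beats all alternatives regardless of what the opponent does.
X1 is not dominant: against Y1, X4 gives 15 > 11.
X2 is not dominant: against Y1, X1 gives 11 > 10.
X3 is not dominant: against Y1, X1 gives 11 > 9.
X4 is not dominant: against Y2, X1 gives 4 > 1.
No single strategy is best against every opponent action.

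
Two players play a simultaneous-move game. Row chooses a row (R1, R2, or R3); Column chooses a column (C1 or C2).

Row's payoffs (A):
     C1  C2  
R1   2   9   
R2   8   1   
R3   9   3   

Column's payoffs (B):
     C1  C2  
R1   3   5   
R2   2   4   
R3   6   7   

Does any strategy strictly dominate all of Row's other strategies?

A strategy is strictly dominant if it gives Row a strictly higher payoff than every other strategy, against every choice by the opponent.
R1 is not dominant: against C1, R2 gives 8 > 2.
R2 is not dominant: against C1, R3 gives 9 > 8.
R3 is not dominant: against C2, R1 gives 9 > 3.
No single strategy is best against every opponent action.

No strictly dominant strategy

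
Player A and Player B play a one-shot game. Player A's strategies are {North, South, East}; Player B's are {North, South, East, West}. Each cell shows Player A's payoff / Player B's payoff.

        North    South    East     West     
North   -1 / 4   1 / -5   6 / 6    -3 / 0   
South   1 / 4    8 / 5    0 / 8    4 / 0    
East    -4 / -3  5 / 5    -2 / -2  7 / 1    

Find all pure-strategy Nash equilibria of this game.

(North, East)

A profile is a Nash equilibrium when each player is best-responding to the other.
Player A's best responses — vs North: South (payoff 1); vs South: South (payoff 8); vs East: North (payoff 6); vs West: East (payoff 7).
Player B's best responses — vs North: East (payoff 6); vs South: East (payoff 8); vs East: South (payoff 5).
The only mutual best response is (North, East); neither player gains by switching there.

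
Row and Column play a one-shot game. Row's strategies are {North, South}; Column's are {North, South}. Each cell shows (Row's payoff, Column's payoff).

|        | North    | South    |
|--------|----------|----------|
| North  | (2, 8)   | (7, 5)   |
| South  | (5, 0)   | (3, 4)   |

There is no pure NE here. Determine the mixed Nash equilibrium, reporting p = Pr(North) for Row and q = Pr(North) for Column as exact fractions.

p = 4/7, q = 4/7

Each player's mixing probability is pinned down by making the *other* player indifferent.
Column indifferent between North and South: p·8 + (1−p)·0 = p·5 + (1−p)·4 ⟹ 0 + 8p = 4 + 1p ⟹ p = 4/7.
Row indifferent between North and South: q·2 + (1−q)·7 = q·5 + (1−q)·3 ⟹ 7 + (-5)q = 3 + 2q ⟹ q = 4/7.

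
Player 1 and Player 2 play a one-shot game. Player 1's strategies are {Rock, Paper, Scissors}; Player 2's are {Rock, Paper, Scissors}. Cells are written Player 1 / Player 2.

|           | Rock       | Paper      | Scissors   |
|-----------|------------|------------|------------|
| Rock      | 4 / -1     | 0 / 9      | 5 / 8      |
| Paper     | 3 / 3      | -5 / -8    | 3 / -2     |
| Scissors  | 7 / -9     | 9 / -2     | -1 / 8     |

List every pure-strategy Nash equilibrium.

A profile is a Nash equilibrium when each player is best-responding to the other.
Player 1's best responses — vs Rock: Scissors (payoff 7); vs Paper: Scissors (payoff 9); vs Scissors: Rock (payoff 5).
Player 2's best responses — vs Rock: Paper (payoff 9); vs Paper: Rock (payoff 3); vs Scissors: Scissors (payoff 8).
No cell has both players best-responding. For instance, Player 1's best reply to Scissors is Rock, but against Rock Player 2 prefers Paper over Scissors.

No pure-strategy Nash equilibrium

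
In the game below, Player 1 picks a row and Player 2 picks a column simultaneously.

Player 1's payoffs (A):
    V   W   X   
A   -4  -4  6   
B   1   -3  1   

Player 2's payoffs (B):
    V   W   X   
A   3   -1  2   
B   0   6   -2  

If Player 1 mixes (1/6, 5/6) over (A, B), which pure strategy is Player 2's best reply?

Player 2's best reply maximizes expected payoff against the mix.
V: (1/6)·3 + (5/6)·0 = 1/2
W: (1/6)·(-1) + (5/6)·6 = 29/6
X: (1/6)·2 + (5/6)·(-2) = -4/3
Highest expected payoff is 29/6, from W.

W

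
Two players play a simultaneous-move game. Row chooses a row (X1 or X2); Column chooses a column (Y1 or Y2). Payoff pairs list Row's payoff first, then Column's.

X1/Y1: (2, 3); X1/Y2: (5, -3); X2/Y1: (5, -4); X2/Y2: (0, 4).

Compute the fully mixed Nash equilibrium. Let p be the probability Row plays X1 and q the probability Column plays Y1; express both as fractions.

Each player's mixing probability is pinned down by making the *other* player indifferent.
Column indifferent between Y1 and Y2: p·3 + (1−p)·(-4) = p·(-3) + (1−p)·4 ⟹ (-4) + 7p = 4 + (-7)p ⟹ p = 4/7.
Row indifferent between X1 and X2: q·2 + (1−q)·5 = q·5 + (1−q)·0 ⟹ 5 + (-3)q = 0 + 5q ⟹ q = 5/8.

p = 4/7, q = 5/8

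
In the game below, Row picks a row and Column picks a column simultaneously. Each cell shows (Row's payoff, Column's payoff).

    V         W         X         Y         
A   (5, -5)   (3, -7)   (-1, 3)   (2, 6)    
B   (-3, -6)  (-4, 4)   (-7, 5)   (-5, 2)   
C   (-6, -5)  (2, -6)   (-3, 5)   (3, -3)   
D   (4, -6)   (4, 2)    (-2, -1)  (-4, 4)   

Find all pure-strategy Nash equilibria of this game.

There is no pure-strategy Nash equilibrium

Check mutual best responses: a cell is a NE iff neither player can gain by unilaterally deviating.
Row's best responses — vs V: A (payoff 5); vs W: D (payoff 4); vs X: A (payoff -1); vs Y: C (payoff 3).
Column's best responses — vs A: Y (payoff 6); vs B: X (payoff 5); vs C: X (payoff 5); vs D: Y (payoff 4).
No cell has both players best-responding. For instance, Row's best reply to V is A, but against A Column prefers Y over V.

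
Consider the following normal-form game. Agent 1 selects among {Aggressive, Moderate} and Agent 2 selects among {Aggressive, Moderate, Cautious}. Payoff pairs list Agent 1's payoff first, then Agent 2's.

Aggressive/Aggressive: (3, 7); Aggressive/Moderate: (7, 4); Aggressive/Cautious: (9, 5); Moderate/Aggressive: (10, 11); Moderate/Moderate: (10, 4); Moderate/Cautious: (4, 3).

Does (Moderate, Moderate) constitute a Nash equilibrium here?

Holding Agent 2 at Moderate: Agent 1 gets 10 from Moderate, versus 7 from Aggressive. No profitable deviation for Agent 1.
Holding Agent 1 at Moderate: Agent 2 gets 4 from Moderate but could get 11 by switching to Aggressive. Agent 2 has a profitable deviation.

No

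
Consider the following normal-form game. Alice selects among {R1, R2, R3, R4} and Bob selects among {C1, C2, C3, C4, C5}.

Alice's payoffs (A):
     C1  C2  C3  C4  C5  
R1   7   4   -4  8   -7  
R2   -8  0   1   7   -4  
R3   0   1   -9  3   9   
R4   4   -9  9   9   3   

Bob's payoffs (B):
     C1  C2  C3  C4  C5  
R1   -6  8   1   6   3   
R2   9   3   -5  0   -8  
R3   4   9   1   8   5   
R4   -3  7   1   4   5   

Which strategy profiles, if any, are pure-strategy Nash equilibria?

(R1, C2)

Find each player's best response to every opponent strategy; NE are the intersections.
Alice's best responses — vs C1: R1 (payoff 7); vs C2: R1 (payoff 4); vs C3: R4 (payoff 9); vs C4: R4 (payoff 9); vs C5: R3 (payoff 9).
Bob's best responses — vs R1: C2 (payoff 8); vs R2: C1 (payoff 9); vs R3: C2 (payoff 9); vs R4: C2 (payoff 7).
The only mutual best response is (R1, C2); neither player gains by switching there.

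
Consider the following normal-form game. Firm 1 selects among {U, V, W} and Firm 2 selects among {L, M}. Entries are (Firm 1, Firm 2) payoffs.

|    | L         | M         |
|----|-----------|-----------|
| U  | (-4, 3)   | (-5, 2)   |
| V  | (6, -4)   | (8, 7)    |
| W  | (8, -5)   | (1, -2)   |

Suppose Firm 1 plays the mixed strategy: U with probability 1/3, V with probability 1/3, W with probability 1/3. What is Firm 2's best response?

M

Compute Firm 2's expected payoff from each pure strategy against the given mix.
L: (1/3)·3 + (1/3)·(-4) + (1/3)·(-5) = -2
M: (1/3)·2 + (1/3)·7 + (1/3)·(-2) = 7/3
Highest expected payoff is 7/3, from M.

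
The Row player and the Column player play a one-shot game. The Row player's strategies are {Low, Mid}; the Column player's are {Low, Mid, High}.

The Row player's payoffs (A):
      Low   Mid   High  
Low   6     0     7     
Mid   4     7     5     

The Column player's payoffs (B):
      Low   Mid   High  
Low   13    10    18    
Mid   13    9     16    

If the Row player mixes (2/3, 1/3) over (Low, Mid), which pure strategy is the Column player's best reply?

High

The Column player's best reply maximizes expected payoff against the mix.
Low: (2/3)·13 + (1/3)·13 = 13
Mid: (2/3)·10 + (1/3)·9 = 29/3
High: (2/3)·18 + (1/3)·16 = 52/3
Highest expected payoff is 52/3, from High.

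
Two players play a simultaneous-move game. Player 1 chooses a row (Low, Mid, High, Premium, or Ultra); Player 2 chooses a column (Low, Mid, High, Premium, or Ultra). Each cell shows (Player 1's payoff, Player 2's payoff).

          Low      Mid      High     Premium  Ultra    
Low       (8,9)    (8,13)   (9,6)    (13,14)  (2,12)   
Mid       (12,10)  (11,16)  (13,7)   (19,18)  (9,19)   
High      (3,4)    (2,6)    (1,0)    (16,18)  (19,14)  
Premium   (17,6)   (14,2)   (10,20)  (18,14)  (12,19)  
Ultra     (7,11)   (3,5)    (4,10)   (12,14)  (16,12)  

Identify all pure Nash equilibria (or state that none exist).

No pure-strategy Nash equilibrium

A profile is a Nash equilibrium when each player is best-responding to the other.
Player 1's best responses — vs Low: Premium (payoff 17); vs Mid: Premium (payoff 14); vs High: Mid (payoff 13); vs Premium: Mid (payoff 19); vs Ultra: High (payoff 19).
Player 2's best responses — vs Low: Premium (payoff 14); vs Mid: Ultra (payoff 19); vs High: Premium (payoff 18); vs Premium: High (payoff 20); vs Ultra: Premium (payoff 14).
No cell has both players best-responding. For instance, Player 1's best reply to Low is Premium, but against Premium Player 2 prefers High over Low.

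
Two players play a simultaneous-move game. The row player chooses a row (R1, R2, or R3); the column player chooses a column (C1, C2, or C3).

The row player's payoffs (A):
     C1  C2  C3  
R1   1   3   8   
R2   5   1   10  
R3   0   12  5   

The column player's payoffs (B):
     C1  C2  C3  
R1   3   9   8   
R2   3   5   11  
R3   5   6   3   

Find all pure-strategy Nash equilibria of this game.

(R2, C3) and (R3, C2)

Find each player's best response to every opponent strategy; NE are the intersections.
The row player's best responses — vs C1: R2 (payoff 5); vs C2: R3 (payoff 12); vs C3: R2 (payoff 10).
The column player's best responses — vs R1: C2 (payoff 9); vs R2: C3 (payoff 11); vs R3: C2 (payoff 6).
Mutual best responses occur at (R2, C3) and (R3, C2); at each, neither player gains by switching.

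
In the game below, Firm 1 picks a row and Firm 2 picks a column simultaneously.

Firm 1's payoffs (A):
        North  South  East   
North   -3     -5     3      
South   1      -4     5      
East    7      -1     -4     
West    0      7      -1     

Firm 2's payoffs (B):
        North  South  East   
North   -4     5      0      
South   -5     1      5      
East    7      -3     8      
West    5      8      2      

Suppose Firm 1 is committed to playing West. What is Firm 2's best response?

South

With Firm 1 fixed at West, Firm 2's payoffs are: North → 5, South → 8, East → 2.
The maximum is 8, achieved by South.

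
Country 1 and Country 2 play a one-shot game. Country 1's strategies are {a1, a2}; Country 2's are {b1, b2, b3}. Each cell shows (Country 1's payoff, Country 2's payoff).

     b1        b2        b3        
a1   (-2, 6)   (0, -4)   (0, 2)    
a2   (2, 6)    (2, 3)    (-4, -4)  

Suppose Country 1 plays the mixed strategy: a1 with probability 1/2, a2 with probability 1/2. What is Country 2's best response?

b1

Country 2's best reply maximizes expected payoff against the mix.
b1: (1/2)·6 + (1/2)·6 = 6
b2: (1/2)·(-4) + (1/2)·3 = -1/2
b3: (1/2)·2 + (1/2)·(-4) = -1
Highest expected payoff is 6, from b1.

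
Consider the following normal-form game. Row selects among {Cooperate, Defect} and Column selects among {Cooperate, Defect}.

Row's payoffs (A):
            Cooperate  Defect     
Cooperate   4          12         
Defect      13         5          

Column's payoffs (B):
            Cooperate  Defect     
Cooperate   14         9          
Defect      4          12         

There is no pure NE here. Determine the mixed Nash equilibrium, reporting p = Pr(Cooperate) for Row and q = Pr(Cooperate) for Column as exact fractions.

p = 8/13, q = 7/16

In a mixed NE each player is indifferent between their pure strategies, so the opponent's mix sets the indifference.
Column indifferent between Cooperate and Defect: p·14 + (1−p)·4 = p·9 + (1−p)·12 ⟹ 4 + 10p = 12 + (-3)p ⟹ p = 8/13.
Row indifferent between Cooperate and Defect: q·4 + (1−q)·12 = q·13 + (1−q)·5 ⟹ 12 + (-8)q = 5 + 8q ⟹ q = 7/16.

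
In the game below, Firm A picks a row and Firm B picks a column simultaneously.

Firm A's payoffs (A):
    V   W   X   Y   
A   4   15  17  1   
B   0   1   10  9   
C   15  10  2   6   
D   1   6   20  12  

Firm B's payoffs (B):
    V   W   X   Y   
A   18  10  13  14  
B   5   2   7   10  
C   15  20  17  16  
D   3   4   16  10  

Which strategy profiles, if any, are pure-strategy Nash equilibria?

A profile is a Nash equilibrium when each player is best-responding to the other.
Firm A's best responses — vs V: C (payoff 15); vs W: A (payoff 15); vs X: D (payoff 20); vs Y: D (payoff 12).
Firm B's best responses — vs A: V (payoff 18); vs B: Y (payoff 10); vs C: W (payoff 20); vs D: X (payoff 16).
The only mutual best response is (D, X); neither player gains by switching there.

(D, X)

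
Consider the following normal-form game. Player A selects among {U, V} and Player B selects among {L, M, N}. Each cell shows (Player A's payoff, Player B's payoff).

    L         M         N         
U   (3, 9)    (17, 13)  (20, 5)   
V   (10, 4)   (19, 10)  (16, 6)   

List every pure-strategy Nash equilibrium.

A profile is a Nash equilibrium when each player is best-responding to the other.
Player A's best responses — vs L: V (payoff 10); vs M: V (payoff 19); vs N: U (payoff 20).
Player B's best responses — vs U: M (payoff 13); vs V: M (payoff 10).
The only mutual best response is (V, M); neither player gains by switching there.

(V, M)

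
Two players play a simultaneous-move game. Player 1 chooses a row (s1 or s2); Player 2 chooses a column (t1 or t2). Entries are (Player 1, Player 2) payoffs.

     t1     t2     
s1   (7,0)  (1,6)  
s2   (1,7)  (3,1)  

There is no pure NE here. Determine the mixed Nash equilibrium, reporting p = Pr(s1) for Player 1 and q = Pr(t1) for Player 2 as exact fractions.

p = 1/2, q = 1/4

In a mixed NE each player is indifferent between their pure strategies, so the opponent's mix sets the indifference.
Player 2 indifferent between t1 and t2: p·0 + (1−p)·7 = p·6 + (1−p)·1 ⟹ 7 + (-7)p = 1 + 5p ⟹ p = 1/2.
Player 1 indifferent between s1 and s2: q·7 + (1−q)·1 = q·1 + (1−q)·3 ⟹ 1 + 6q = 3 + (-2)q ⟹ q = 1/4.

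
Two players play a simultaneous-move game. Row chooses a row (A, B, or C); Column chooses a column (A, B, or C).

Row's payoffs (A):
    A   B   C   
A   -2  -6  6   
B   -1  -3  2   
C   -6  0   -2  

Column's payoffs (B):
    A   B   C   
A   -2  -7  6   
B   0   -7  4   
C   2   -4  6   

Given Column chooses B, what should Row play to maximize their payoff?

With Column fixed at B, Row's payoffs are: A → -6, B → -3, C → 0.
The maximum is 0, achieved by C.

C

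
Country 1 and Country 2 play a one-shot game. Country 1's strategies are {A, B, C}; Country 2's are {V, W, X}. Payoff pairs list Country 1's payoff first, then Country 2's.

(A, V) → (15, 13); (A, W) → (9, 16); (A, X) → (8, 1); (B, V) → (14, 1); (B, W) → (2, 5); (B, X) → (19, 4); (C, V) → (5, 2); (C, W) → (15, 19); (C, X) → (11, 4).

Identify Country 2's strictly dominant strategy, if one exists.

Check whether one of Country 2's strategies beats all alternatives regardless of what the opponent does.
W strictly dominates: vs A: 16 > each of {13, 1}; vs B: 5 > each of {1, 4}; vs C: 19 > each of {2, 4}.

W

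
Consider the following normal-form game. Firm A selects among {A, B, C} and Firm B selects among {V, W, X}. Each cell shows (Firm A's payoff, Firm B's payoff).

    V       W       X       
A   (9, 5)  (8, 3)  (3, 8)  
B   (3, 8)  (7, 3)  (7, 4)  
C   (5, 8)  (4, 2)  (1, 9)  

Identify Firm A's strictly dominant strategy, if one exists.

No strictly dominant strategy

A strategy is strictly dominant if it gives Firm A a strictly higher payoff than every other strategy, against every choice by the opponent.
A is not dominant: against X, B gives 7 > 3.
B is not dominant: against V, A gives 9 > 3.
C is not dominant: against V, A gives 9 > 5.
No single strategy is best against every opponent action.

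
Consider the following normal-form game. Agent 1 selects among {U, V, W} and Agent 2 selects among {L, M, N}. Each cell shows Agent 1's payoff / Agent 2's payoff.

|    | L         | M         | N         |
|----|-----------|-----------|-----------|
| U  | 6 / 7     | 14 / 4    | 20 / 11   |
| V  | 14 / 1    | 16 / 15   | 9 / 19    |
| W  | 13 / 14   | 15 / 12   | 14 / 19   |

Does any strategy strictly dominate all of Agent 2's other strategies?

N

Check whether one of Agent 2's strategies beats all alternatives regardless of what the opponent does.
N strictly dominates: vs U: 11 > each of {7, 4}; vs V: 19 > each of {1, 15}; vs W: 19 > each of {14, 12}.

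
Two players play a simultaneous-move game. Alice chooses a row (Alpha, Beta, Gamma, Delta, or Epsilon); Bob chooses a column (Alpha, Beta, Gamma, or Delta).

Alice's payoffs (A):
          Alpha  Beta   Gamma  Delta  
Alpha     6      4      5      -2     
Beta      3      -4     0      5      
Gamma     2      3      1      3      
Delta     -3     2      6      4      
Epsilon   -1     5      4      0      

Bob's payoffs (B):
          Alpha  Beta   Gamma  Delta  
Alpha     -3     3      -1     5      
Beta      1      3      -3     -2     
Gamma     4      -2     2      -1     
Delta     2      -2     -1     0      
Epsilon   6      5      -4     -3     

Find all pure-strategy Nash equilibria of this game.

Check mutual best responses: a cell is a NE iff neither player can gain by unilaterally deviating.
Alice's best responses — vs Alpha: Alpha (payoff 6); vs Beta: Epsilon (payoff 5); vs Gamma: Delta (payoff 6); vs Delta: Beta (payoff 5).
Bob's best responses — vs Alpha: Delta (payoff 5); vs Beta: Beta (payoff 3); vs Gamma: Alpha (payoff 4); vs Delta: Alpha (payoff 2); vs Epsilon: Alpha (payoff 6).
No cell has both players best-responding. For instance, Alice's best reply to Delta is Beta, but against Beta Bob prefers Beta over Delta.

None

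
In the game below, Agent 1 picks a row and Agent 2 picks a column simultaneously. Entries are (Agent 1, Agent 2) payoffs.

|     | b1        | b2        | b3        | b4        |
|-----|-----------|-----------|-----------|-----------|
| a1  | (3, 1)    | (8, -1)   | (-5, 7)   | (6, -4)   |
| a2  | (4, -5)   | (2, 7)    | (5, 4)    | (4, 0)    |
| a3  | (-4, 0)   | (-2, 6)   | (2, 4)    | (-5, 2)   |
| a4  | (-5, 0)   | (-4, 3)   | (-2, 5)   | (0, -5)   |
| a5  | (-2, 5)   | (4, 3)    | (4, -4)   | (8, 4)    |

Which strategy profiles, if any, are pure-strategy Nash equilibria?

No pure-strategy Nash equilibrium

Find each player's best response to every opponent strategy; NE are the intersections.
Agent 1's best responses — vs b1: a2 (payoff 4); vs b2: a1 (payoff 8); vs b3: a2 (payoff 5); vs b4: a5 (payoff 8).
Agent 2's best responses — vs a1: b3 (payoff 7); vs a2: b2 (payoff 7); vs a3: b2 (payoff 6); vs a4: b3 (payoff 5); vs a5: b1 (payoff 5).
No cell has both players best-responding. For instance, Agent 1's best reply to b4 is a5, but against a5 Agent 2 prefers b1 over b4.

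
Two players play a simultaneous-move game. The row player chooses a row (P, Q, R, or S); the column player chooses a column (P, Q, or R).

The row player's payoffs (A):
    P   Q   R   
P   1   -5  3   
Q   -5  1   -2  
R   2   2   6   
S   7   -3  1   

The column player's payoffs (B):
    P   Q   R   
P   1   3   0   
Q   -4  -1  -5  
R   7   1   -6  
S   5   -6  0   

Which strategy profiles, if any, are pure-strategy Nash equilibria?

Find each player's best response to every opponent strategy; NE are the intersections.
The row player's best responses — vs P: S (payoff 7); vs Q: R (payoff 2); vs R: R (payoff 6).
The column player's best responses — vs P: Q (payoff 3); vs Q: Q (payoff -1); vs R: P (payoff 7); vs S: P (payoff 5).
The only mutual best response is (S, P); neither player gains by switching there.

(S, P)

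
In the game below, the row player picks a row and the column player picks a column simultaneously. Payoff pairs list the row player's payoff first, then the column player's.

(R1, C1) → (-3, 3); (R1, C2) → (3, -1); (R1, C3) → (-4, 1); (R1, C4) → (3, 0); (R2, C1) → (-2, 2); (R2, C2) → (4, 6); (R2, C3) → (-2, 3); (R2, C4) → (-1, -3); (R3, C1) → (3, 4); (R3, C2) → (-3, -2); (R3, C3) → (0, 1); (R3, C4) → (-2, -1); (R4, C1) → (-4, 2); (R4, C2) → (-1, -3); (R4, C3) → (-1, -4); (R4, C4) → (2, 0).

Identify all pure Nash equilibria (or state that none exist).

A profile is a Nash equilibrium when each player is best-responding to the other.
The row player's best responses — vs C1: R3 (payoff 3); vs C2: R2 (payoff 4); vs C3: R3 (payoff 0); vs C4: R1 (payoff 3).
The column player's best responses — vs R1: C1 (payoff 3); vs R2: C2 (payoff 6); vs R3: C1 (payoff 4); vs R4: C1 (payoff 2).
Mutual best responses occur at (R2, C2) and (R3, C1); at each, neither player gains by switching.

(R2, C2) and (R3, C1)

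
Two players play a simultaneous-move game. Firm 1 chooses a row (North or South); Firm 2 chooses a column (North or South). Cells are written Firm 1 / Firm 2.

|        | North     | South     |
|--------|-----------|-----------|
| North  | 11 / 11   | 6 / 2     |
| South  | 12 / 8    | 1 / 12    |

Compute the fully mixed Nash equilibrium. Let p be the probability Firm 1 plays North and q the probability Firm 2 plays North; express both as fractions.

p = 4/13, q = 5/6

Each player's mixing probability is pinned down by making the *other* player indifferent.
Firm 2 indifferent between North and South: p·11 + (1−p)·8 = p·2 + (1−p)·12 ⟹ 8 + 3p = 12 + (-10)p ⟹ p = 4/13.
Firm 1 indifferent between North and South: q·11 + (1−q)·6 = q·12 + (1−q)·1 ⟹ 6 + 5q = 1 + 11q ⟹ q = 5/6.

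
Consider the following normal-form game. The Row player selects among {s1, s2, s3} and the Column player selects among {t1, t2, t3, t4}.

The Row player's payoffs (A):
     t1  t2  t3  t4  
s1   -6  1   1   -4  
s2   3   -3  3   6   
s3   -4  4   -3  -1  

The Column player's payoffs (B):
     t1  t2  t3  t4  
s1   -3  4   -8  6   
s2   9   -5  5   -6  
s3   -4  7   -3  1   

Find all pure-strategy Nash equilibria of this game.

A profile is a Nash equilibrium when each player is best-responding to the other.
The Row player's best responses — vs t1: s2 (payoff 3); vs t2: s3 (payoff 4); vs t3: s2 (payoff 3); vs t4: s2 (payoff 6).
The Column player's best responses — vs s1: t4 (payoff 6); vs s2: t1 (payoff 9); vs s3: t2 (payoff 7).
Mutual best responses occur at (s2, t1) and (s3, t2); at each, neither player gains by switching.

(s2, t1) and (s3, t2)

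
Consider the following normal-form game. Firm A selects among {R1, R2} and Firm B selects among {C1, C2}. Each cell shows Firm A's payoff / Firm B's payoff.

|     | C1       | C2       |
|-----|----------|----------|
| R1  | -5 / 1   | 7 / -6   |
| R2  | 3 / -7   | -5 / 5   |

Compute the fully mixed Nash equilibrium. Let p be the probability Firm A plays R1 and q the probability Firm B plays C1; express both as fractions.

Each player's mixing probability is pinned down by making the *other* player indifferent.
Firm B indifferent between C1 and C2: p·1 + (1−p)·(-7) = p·(-6) + (1−p)·5 ⟹ (-7) + 8p = 5 + (-11)p ⟹ p = 12/19.
Firm A indifferent between R1 and R2: q·(-5) + (1−q)·7 = q·3 + (1−q)·(-5) ⟹ 7 + (-12)q = (-5) + 8q ⟹ q = 3/5.

p = 12/19, q = 3/5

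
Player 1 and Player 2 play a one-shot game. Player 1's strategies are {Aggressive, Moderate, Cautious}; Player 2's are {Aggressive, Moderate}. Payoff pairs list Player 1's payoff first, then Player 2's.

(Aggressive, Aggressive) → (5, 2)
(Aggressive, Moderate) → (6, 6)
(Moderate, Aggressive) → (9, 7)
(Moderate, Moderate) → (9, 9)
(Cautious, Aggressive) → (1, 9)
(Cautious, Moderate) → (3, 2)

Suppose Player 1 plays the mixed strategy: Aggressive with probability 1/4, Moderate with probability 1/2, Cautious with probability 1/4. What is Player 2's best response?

Compute Player 2's expected payoff from each pure strategy against the given mix.
Aggressive: (1/4)·2 + (1/2)·7 + (1/4)·9 = 25/4
Moderate: (1/4)·6 + (1/2)·9 + (1/4)·2 = 13/2
Highest expected payoff is 13/2, from Moderate.

Moderate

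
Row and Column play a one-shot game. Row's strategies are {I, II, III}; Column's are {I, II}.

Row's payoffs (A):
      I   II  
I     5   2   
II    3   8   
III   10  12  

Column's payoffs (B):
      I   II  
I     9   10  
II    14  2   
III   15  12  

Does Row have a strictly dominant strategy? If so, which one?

III

Check whether one of Row's strategies beats all alternatives regardless of what the opponent does.
III strictly dominates: vs I: 10 > each of {5, 3}; vs II: 12 > each of {2, 8}.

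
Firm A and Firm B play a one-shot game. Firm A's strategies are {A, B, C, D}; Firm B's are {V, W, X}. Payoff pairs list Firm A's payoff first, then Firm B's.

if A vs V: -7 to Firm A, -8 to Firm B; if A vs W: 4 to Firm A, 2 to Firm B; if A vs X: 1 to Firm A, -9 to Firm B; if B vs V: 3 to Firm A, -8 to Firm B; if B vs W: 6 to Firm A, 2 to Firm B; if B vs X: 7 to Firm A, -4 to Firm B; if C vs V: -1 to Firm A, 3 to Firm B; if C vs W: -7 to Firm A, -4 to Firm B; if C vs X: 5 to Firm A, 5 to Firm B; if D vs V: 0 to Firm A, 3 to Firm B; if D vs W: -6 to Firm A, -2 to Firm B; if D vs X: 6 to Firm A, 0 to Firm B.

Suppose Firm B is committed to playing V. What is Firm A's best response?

B

With Firm B fixed at V, Firm A's payoffs are: A → -7, B → 3, C → -1, D → 0.
The maximum is 3, achieved by B.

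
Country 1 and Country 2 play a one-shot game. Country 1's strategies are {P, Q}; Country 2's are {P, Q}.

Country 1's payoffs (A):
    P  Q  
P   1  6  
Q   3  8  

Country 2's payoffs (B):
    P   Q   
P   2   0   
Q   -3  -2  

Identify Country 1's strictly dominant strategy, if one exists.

Q

A strategy is strictly dominant if it gives Country 1 a strictly higher payoff than every other strategy, against every choice by the opponent.
Q strictly dominates: vs P: 3 > 1; vs Q: 8 > 6.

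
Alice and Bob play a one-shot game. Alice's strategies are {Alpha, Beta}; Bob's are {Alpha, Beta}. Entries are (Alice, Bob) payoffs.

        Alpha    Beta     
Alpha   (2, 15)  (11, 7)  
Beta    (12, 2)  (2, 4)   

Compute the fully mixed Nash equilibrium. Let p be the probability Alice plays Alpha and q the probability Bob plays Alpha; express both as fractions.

In a mixed NE each player is indifferent between their pure strategies, so the opponent's mix sets the indifference.
Bob indifferent between Alpha and Beta: p·15 + (1−p)·2 = p·7 + (1−p)·4 ⟹ 2 + 13p = 4 + 3p ⟹ p = 1/5.
Alice indifferent between Alpha and Beta: q·2 + (1−q)·11 = q·12 + (1−q)·2 ⟹ 11 + (-9)q = 2 + 10q ⟹ q = 9/19.

p = 1/5, q = 9/19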